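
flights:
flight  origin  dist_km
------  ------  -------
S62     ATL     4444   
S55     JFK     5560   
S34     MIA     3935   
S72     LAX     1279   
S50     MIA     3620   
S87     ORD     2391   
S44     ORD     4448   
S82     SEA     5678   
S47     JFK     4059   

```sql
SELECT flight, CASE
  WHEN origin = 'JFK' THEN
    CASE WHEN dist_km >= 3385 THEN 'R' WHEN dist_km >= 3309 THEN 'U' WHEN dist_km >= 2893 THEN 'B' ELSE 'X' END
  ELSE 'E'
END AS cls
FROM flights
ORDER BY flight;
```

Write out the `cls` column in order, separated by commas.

E, E, R, E, R, E, E, E, E

flight=S34: origin='MIA' → outer ELSE → E
flight=S44: origin='ORD' → outer ELSE → E
flight=S47: origin='JFK' → inner[dist_km >= 3385] → R
flight=S50: origin='MIA' → outer ELSE → E
flight=S55: origin='JFK' → inner[dist_km >= 3385] → R
flight=S62: origin='ATL' → outer ELSE → E
flight=S72: origin='LAX' → outer ELSE → E
flight=S82: origin='SEA' → outer ELSE → E
flight=S87: origin='ORD' → outer ELSE → E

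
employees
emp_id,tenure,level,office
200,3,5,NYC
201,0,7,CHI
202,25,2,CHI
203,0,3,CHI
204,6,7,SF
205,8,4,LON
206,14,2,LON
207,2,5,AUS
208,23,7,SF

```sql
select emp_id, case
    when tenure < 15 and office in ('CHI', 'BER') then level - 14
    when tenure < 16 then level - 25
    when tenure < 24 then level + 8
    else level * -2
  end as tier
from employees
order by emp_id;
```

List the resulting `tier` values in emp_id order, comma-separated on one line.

emp_id=200: tenure < 16 → -20
emp_id=201: tenure < 15 and office in ('CHI', 'BER') → -7
emp_id=202: ELSE → -4
emp_id=203: tenure < 15 and office in ('CHI', 'BER') → -11
emp_id=204: tenure < 16 → -18
emp_id=205: tenure < 16 → -21
emp_id=206: tenure < 16 → -23
emp_id=207: tenure < 16 → -20
emp_id=208: tenure < 24 → 15

-20, -7, -4, -11, -18, -21, -23, -20, 15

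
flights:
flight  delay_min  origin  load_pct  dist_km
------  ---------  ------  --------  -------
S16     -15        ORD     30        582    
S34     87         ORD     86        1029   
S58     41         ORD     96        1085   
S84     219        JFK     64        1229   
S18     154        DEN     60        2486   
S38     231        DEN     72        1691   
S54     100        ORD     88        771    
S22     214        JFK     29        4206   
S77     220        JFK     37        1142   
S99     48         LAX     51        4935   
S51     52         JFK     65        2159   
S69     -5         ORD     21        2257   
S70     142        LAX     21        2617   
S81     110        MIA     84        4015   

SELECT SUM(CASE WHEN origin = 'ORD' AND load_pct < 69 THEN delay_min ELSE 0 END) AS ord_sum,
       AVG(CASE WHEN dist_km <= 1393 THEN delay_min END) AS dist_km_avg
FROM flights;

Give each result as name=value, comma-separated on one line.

ord_sum=-20, dist_km_avg=108.6666666667

[ord_sum: origin = 'ORD' AND load_pct < 69]
flight=S16: ✓ → -15
flight=S34: ✗
flight=S58: ✗
flight=S84: ✗
flight=S18: ✗
flight=S38: ✗
flight=S54: ✗
flight=S22: ✗
flight=S77: ✗
flight=S99: ✗
flight=S51: ✗
flight=S69: ✓ → -5
flight=S70: ✗
flight=S81: ✗
ord_sum = -15 + -5 = -20
—
[dist_km_avg: dist_km <= 1393]
flight=S16: ✓ → -15
flight=S34: ✓ → 87
flight=S58: ✓ → 41
flight=S84: ✓ → 219
flight=S18: ✗
flight=S38: ✗
flight=S54: ✓ → 100
flight=S22: ✗
flight=S77: ✓ → 220
flight=S99: ✗
flight=S51: ✗
flight=S69: ✗
flight=S70: ✗
flight=S81: ✗
dist_km_avg = (-15 + 87 + 41 + 219 + 100 + 220) / 6 = 108.6666666667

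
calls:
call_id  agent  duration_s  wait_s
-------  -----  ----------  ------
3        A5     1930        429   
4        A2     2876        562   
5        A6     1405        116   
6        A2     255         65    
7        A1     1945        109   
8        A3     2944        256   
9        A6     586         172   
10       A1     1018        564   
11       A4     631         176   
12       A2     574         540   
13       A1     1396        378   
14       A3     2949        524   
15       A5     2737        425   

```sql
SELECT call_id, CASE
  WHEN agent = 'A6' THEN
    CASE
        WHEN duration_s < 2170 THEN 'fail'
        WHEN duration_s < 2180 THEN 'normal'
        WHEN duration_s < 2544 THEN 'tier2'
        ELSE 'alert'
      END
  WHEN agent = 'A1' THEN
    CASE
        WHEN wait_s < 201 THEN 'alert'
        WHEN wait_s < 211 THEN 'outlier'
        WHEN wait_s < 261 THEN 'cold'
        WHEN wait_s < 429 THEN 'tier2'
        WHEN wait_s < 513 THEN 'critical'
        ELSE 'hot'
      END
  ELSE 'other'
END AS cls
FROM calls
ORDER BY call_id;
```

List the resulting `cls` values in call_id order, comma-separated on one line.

other, other, fail, other, alert, other, fail, hot, other, other, tier2, other, other

call_id=3: agent='A5' → outer ELSE → other
call_id=4: agent='A2' → outer ELSE → other
call_id=5: agent='A6' → inner[duration_s < 2170] → fail
call_id=6: agent='A2' → outer ELSE → other
call_id=7: agent='A1' → inner[wait_s < 201] → alert
call_id=8: agent='A3' → outer ELSE → other
call_id=9: agent='A6' → inner[duration_s < 2170] → fail
call_id=10: agent='A1' → inner[ELSE] → hot
call_id=11: agent='A4' → outer ELSE → other
call_id=12: agent='A2' → outer ELSE → other
call_id=13: agent='A1' → inner[wait_s < 429] → tier2
call_id=14: agent='A3' → outer ELSE → other
call_id=15: agent='A5' → outer ELSE → other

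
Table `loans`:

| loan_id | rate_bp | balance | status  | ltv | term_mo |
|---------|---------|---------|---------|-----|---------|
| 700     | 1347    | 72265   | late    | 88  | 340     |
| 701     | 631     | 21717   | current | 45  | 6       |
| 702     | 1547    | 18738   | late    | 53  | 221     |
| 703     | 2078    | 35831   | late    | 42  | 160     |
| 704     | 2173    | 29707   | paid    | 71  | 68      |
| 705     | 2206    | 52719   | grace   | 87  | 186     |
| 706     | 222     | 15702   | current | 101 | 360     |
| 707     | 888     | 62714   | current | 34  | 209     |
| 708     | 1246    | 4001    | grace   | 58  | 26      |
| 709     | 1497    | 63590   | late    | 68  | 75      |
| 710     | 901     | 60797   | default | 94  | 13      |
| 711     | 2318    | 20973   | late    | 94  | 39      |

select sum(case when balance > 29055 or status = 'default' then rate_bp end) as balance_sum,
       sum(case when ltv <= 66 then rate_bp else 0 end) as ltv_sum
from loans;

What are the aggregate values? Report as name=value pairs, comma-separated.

[balance_sum: balance > 29055 or status = 'default']
loan_id=700: ✓ → 1347
loan_id=701: ✗
loan_id=702: ✗
loan_id=703: ✓ → 2078
loan_id=704: ✓ → 2173
loan_id=705: ✓ → 2206
loan_id=706: ✗
loan_id=707: ✓ → 888
loan_id=708: ✗
loan_id=709: ✓ → 1497
loan_id=710: ✓ → 901
loan_id=711: ✗
balance_sum = 1347 + 2078 + 2173 + 2206 + 888 + 1497 + 901 = 11090
—
[ltv_sum: ltv <= 66]
loan_id=700: ✗
loan_id=701: ✓ → 631
loan_id=702: ✓ → 1547
loan_id=703: ✓ → 2078
loan_id=704: ✗
loan_id=705: ✗
loan_id=706: ✗
loan_id=707: ✓ → 888
loan_id=708: ✓ → 1246
loan_id=709: ✗
loan_id=710: ✗
loan_id=711: ✗
ltv_sum = 631 + 1547 + 2078 + 888 + 1246 = 6390

balance_sum=11090, ltv_sum=6390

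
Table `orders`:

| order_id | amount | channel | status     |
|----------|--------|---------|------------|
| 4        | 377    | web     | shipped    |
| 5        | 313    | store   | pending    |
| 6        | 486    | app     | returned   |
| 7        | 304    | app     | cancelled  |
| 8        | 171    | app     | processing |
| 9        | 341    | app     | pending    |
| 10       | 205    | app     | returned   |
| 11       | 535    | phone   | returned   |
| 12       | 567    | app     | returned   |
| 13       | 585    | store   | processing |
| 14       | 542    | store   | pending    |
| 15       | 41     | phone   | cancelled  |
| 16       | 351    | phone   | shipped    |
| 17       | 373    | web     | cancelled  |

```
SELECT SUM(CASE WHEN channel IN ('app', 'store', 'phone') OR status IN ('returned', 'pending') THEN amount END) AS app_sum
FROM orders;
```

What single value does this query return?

order_id=4: ✗
order_id=5: ✓ → 313
order_id=6: ✓ → 486
order_id=7: ✓ → 304
order_id=8: ✓ → 171
order_id=9: ✓ → 341
order_id=10: ✓ → 205
order_id=11: ✓ → 535
order_id=12: ✓ → 567
order_id=13: ✓ → 585
order_id=14: ✓ → 542
order_id=15: ✓ → 41
order_id=16: ✓ → 351
order_id=17: ✗
app_sum = 313 + 486 + 304 + 171 + 341 + 205 + 535 + 567 + 585 + 542 + 41 + 351 = 4441

4441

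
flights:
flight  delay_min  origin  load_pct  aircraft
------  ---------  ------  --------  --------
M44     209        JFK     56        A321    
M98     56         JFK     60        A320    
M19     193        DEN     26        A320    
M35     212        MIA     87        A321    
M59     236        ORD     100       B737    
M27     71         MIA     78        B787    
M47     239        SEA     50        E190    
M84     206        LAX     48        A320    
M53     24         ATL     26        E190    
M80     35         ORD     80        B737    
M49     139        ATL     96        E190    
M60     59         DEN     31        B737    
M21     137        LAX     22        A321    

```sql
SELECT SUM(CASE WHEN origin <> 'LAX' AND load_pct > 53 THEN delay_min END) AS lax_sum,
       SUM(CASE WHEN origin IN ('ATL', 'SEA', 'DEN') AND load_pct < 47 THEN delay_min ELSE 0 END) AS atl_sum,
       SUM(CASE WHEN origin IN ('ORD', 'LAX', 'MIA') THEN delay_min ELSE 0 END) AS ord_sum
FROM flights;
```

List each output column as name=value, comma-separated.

[lax_sum: origin <> 'LAX' AND load_pct > 53]
flight=M44: ✓ → 209
flight=M98: ✓ → 56
flight=M19: ✗
flight=M35: ✓ → 212
flight=M59: ✓ → 236
flight=M27: ✓ → 71
flight=M47: ✗
flight=M84: ✗
flight=M53: ✗
flight=M80: ✓ → 35
flight=M49: ✓ → 139
flight=M60: ✗
flight=M21: ✗
lax_sum = 209 + 56 + 212 + 236 + 71 + 35 + 139 = 958
—
[atl_sum: origin IN ('ATL', 'SEA', 'DEN') AND load_pct < 47]
flight=M44: ✗
flight=M98: ✗
flight=M19: ✓ → 193
flight=M35: ✗
flight=M59: ✗
flight=M27: ✗
flight=M47: ✗
flight=M84: ✗
flight=M53: ✓ → 24
flight=M80: ✗
flight=M49: ✗
flight=M60: ✓ → 59
flight=M21: ✗
atl_sum = 193 + 24 + 59 = 276
—
[ord_sum: origin IN ('ORD', 'LAX', 'MIA')]
flight=M44: ✗
flight=M98: ✗
flight=M19: ✗
flight=M35: ✓ → 212
flight=M59: ✓ → 236
flight=M27: ✓ → 71
flight=M47: ✗
flight=M84: ✓ → 206
flight=M53: ✗
flight=M80: ✓ → 35
flight=M49: ✗
flight=M60: ✗
flight=M21: ✓ → 137
ord_sum = 212 + 236 + 71 + 206 + 35 + 137 = 897

lax_sum=958, atl_sum=276, ord_sum=897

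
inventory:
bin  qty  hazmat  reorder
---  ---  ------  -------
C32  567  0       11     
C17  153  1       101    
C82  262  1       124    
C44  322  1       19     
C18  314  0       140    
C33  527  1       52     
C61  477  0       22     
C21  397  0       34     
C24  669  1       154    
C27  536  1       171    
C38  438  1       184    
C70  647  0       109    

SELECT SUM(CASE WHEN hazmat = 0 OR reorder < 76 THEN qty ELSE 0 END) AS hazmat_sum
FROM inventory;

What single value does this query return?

bin=C32: ✓ → 567
bin=C17: ✗
bin=C82: ✗
bin=C44: ✓ → 322
bin=C18: ✓ → 314
bin=C33: ✓ → 527
bin=C61: ✓ → 477
bin=C21: ✓ → 397
bin=C24: ✗
bin=C27: ✗
bin=C38: ✗
bin=C70: ✓ → 647
hazmat_sum = 567 + 322 + 314 + 527 + 477 + 397 + 647 = 3251

3251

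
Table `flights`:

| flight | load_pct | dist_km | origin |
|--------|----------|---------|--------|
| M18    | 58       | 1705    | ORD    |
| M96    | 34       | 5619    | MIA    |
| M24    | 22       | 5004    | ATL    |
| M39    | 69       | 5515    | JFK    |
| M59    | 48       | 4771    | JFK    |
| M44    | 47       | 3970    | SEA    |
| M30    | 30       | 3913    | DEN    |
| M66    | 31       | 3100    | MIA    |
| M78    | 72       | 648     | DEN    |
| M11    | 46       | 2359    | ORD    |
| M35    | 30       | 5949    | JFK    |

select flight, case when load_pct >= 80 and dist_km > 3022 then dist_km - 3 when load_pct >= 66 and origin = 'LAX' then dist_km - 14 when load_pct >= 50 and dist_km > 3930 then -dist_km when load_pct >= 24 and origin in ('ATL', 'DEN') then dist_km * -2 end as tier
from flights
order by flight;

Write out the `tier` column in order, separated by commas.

flight=M11: (no match → NULL) → NULL
flight=M18: (no match → NULL) → NULL
flight=M24: (no match → NULL) → NULL
flight=M30: load_pct >= 24 and origin in ('ATL', 'DEN') → -7826
flight=M35: (no match → NULL) → NULL
flight=M39: load_pct >= 50 and dist_km > 3930 → -5515
flight=M44: (no match → NULL) → NULL
flight=M59: (no match → NULL) → NULL
flight=M66: (no match → NULL) → NULL
flight=M78: load_pct >= 24 and origin in ('ATL', 'DEN') → -1296
flight=M96: (no match → NULL) → NULL

NULL, NULL, NULL, -7826, NULL, -5515, NULL, NULL, NULL, -1296, NULL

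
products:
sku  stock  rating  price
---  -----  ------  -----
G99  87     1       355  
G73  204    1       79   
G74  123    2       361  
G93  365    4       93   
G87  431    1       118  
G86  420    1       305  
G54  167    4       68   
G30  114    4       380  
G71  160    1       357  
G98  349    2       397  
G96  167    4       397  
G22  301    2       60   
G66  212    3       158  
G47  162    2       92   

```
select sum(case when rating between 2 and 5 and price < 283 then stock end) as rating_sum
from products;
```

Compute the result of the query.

1207

sku=G99: ✗
sku=G73: ✗
sku=G74: ✗
sku=G93: ✓ → 365
sku=G87: ✗
sku=G86: ✗
sku=G54: ✓ → 167
sku=G30: ✗
sku=G71: ✗
sku=G98: ✗
sku=G96: ✗
sku=G22: ✓ → 301
sku=G66: ✓ → 212
sku=G47: ✓ → 162
rating_sum = 365 + 167 + 301 + 212 + 162 = 1207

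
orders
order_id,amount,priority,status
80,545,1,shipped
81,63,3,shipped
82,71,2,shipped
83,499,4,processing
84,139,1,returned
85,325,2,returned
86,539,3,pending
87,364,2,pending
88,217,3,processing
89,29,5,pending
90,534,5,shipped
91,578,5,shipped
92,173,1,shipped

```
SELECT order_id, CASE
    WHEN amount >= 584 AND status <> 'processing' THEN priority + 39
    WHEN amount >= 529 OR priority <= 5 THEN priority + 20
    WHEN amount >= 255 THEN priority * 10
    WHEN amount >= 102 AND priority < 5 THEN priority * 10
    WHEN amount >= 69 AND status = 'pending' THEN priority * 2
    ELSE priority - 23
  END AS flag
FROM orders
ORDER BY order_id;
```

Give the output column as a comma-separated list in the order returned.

order_id=80: amount >= 529 OR priority <= 5 → 21
order_id=81: amount >= 529 OR priority <= 5 → 23
order_id=82: amount >= 529 OR priority <= 5 → 22
order_id=83: amount >= 529 OR priority <= 5 → 24
order_id=84: amount >= 529 OR priority <= 5 → 21
order_id=85: amount >= 529 OR priority <= 5 → 22
order_id=86: amount >= 529 OR priority <= 5 → 23
order_id=87: amount >= 529 OR priority <= 5 → 22
order_id=88: amount >= 529 OR priority <= 5 → 23
order_id=89: amount >= 529 OR priority <= 5 → 25
order_id=90: amount >= 529 OR priority <= 5 → 25
order_id=91: amount >= 529 OR priority <= 5 → 25
order_id=92: amount >= 529 OR priority <= 5 → 21

21, 23, 22, 24, 21, 22, 23, 22, 23, 25, 25, 25, 21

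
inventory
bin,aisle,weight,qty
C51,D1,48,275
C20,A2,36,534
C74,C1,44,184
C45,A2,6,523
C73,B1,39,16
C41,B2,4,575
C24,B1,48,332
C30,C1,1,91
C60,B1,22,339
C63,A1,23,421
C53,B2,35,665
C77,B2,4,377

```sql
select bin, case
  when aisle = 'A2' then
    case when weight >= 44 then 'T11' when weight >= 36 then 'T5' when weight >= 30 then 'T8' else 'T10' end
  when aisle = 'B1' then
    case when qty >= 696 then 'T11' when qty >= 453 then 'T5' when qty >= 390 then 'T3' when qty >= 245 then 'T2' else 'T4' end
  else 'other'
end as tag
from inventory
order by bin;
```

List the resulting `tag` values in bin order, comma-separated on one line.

bin=C20: aisle='A2' → inner[weight >= 36] → T5
bin=C24: aisle='B1' → inner[qty >= 245] → T2
bin=C30: aisle='C1' → outer ELSE → other
bin=C41: aisle='B2' → outer ELSE → other
bin=C45: aisle='A2' → inner[ELSE] → T10
bin=C51: aisle='D1' → outer ELSE → other
bin=C53: aisle='B2' → outer ELSE → other
bin=C60: aisle='B1' → inner[qty >= 245] → T2
bin=C63: aisle='A1' → outer ELSE → other
bin=C73: aisle='B1' → inner[ELSE] → T4
bin=C74: aisle='C1' → outer ELSE → other
bin=C77: aisle='B2' → outer ELSE → other

T5, T2, other, other, T10, other, other, T2, other, T4, other, other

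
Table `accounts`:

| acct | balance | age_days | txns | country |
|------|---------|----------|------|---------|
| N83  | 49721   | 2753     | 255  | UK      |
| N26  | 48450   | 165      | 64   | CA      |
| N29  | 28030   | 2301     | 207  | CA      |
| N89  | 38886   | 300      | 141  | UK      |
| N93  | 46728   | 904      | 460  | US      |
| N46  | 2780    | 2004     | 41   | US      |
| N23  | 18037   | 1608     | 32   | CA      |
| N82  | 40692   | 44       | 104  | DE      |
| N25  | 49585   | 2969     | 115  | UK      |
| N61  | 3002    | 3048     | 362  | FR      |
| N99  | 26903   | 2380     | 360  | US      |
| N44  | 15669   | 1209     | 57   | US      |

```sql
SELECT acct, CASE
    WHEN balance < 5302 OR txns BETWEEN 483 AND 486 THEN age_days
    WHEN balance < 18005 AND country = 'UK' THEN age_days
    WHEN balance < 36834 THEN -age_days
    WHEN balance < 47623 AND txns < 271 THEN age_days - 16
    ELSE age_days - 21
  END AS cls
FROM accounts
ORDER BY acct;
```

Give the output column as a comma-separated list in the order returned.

acct=N23: balance < 36834 → -1608
acct=N25: ELSE → 2948
acct=N26: ELSE → 144
acct=N29: balance < 36834 → -2301
acct=N44: balance < 36834 → -1209
acct=N46: balance < 5302 OR txns BETWEEN 483 AND 486 → 2004
acct=N61: balance < 5302 OR txns BETWEEN 483 AND 486 → 3048
acct=N82: balance < 47623 AND txns < 271 → 28
acct=N83: ELSE → 2732
acct=N89: balance < 47623 AND txns < 271 → 284
acct=N93: ELSE → 883
acct=N99: balance < 36834 → -2380

-1608, 2948, 144, -2301, -1209, 2004, 3048, 28, 2732, 284, 883, -2380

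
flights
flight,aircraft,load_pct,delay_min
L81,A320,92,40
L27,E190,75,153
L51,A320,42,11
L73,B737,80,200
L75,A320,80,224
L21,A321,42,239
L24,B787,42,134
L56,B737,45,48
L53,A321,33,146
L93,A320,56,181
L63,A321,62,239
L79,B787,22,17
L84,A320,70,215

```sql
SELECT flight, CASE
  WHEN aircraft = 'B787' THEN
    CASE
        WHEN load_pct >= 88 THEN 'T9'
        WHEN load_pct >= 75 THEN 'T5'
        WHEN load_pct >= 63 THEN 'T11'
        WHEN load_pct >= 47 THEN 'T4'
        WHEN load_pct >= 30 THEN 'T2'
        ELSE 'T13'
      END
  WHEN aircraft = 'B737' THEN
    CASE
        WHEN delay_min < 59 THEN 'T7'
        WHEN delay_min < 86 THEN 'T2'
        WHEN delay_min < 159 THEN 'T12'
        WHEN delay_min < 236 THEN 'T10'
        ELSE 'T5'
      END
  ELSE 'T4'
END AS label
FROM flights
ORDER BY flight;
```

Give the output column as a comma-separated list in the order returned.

T4, T2, T4, T4, T4, T7, T4, T10, T4, T13, T4, T4, T4

flight=L21: aircraft='A321' → outer ELSE → T4
flight=L24: aircraft='B787' → inner[load_pct >= 30] → T2
flight=L27: aircraft='E190' → outer ELSE → T4
flight=L51: aircraft='A320' → outer ELSE → T4
flight=L53: aircraft='A321' → outer ELSE → T4
flight=L56: aircraft='B737' → inner[delay_min < 59] → T7
flight=L63: aircraft='A321' → outer ELSE → T4
flight=L73: aircraft='B737' → inner[delay_min < 236] → T10
flight=L75: aircraft='A320' → outer ELSE → T4
flight=L79: aircraft='B787' → inner[ELSE] → T13
flight=L81: aircraft='A320' → outer ELSE → T4
flight=L84: aircraft='A320' → outer ELSE → T4
flight=L93: aircraft='A320' → outer ELSE → T4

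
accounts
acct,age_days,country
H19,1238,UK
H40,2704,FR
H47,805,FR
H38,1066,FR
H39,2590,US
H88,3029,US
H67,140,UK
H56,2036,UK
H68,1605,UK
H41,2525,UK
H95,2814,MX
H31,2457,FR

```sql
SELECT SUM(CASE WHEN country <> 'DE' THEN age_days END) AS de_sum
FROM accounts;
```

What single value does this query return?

23009

acct=H19: ✓ → 1238
acct=H40: ✓ → 2704
acct=H47: ✓ → 805
acct=H38: ✓ → 1066
acct=H39: ✓ → 2590
acct=H88: ✓ → 3029
acct=H67: ✓ → 140
acct=H56: ✓ → 2036
acct=H68: ✓ → 1605
acct=H41: ✓ → 2525
acct=H95: ✓ → 2814
acct=H31: ✓ → 2457
de_sum = 1238 + 2704 + 805 + 1066 + 2590 + 3029 + 140 + 2036 + 1605 + 2525 + 2814 + 2457 = 23009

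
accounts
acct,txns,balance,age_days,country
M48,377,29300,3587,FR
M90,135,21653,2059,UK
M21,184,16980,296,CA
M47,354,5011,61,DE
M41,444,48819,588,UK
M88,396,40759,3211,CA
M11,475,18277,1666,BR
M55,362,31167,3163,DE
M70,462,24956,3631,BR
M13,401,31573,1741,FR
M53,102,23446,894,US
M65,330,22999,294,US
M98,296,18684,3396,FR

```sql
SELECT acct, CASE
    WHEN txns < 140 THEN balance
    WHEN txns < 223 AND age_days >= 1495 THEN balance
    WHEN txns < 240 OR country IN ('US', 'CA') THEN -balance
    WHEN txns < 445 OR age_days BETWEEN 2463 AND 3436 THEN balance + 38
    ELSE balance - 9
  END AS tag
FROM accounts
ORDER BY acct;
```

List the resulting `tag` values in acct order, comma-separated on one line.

18268, 31611, -16980, 48857, 5049, 29338, 23446, 31205, -22999, 24947, -40759, 21653, 18722

acct=M11: ELSE → 18268
acct=M13: txns < 445 OR age_days BETWEEN 2463 AND 3436 → 31611
acct=M21: txns < 240 OR country IN ('US', 'CA') → -16980
acct=M41: txns < 445 OR age_days BETWEEN 2463 AND 3436 → 48857
acct=M47: txns < 445 OR age_days BETWEEN 2463 AND 3436 → 5049
acct=M48: txns < 445 OR age_days BETWEEN 2463 AND 3436 → 29338
acct=M53: txns < 140 → 23446
acct=M55: txns < 445 OR age_days BETWEEN 2463 AND 3436 → 31205
acct=M65: txns < 240 OR country IN ('US', 'CA') → -22999
acct=M70: ELSE → 24947
acct=M88: txns < 240 OR country IN ('US', 'CA') → -40759
acct=M90: txns < 140 → 21653
acct=M98: txns < 445 OR age_days BETWEEN 2463 AND 3436 → 18722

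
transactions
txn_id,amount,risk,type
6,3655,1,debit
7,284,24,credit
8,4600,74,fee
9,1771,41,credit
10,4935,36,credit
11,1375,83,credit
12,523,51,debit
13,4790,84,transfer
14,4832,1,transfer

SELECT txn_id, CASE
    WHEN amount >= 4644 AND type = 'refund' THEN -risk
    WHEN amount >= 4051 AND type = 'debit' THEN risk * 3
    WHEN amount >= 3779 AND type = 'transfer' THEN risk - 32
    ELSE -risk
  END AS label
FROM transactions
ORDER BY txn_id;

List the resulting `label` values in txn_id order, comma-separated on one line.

-1, -24, -74, -41, -36, -83, -51, 52, -31

txn_id=6: ELSE → -1
txn_id=7: ELSE → -24
txn_id=8: ELSE → -74
txn_id=9: ELSE → -41
txn_id=10: ELSE → -36
txn_id=11: ELSE → -83
txn_id=12: ELSE → -51
txn_id=13: amount >= 3779 AND type = 'transfer' → 52
txn_id=14: amount >= 3779 AND type = 'transfer' → -31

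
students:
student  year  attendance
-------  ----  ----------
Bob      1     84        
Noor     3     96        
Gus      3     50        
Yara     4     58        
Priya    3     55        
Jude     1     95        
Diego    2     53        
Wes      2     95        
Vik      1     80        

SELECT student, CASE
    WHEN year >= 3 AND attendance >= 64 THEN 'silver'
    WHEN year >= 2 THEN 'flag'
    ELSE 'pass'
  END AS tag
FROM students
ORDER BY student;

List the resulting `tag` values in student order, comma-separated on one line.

student=Bob: ELSE → pass
student=Diego: year >= 2 → flag
student=Gus: year >= 2 → flag
student=Jude: ELSE → pass
student=Noor: year >= 3 AND attendance >= 64 → silver
student=Priya: year >= 2 → flag
student=Vik: ELSE → pass
student=Wes: year >= 2 → flag
student=Yara: year >= 2 → flag

pass, flag, flag, pass, silver, flag, pass, flag, flag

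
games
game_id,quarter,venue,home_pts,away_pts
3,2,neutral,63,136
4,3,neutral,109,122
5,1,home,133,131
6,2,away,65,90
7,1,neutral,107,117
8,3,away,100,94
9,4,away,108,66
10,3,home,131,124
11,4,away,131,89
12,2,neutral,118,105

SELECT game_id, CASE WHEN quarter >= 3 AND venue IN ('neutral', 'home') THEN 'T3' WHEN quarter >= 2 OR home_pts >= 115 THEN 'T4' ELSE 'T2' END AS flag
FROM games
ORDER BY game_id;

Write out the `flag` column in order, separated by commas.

game_id=3: quarter >= 2 OR home_pts >= 115 → T4
game_id=4: quarter >= 3 AND venue IN ('neutral', 'home') → T3
game_id=5: quarter >= 2 OR home_pts >= 115 → T4
game_id=6: quarter >= 2 OR home_pts >= 115 → T4
game_id=7: ELSE → T2
game_id=8: quarter >= 2 OR home_pts >= 115 → T4
game_id=9: quarter >= 2 OR home_pts >= 115 → T4
game_id=10: quarter >= 3 AND venue IN ('neutral', 'home') → T3
game_id=11: quarter >= 2 OR home_pts >= 115 → T4
game_id=12: quarter >= 2 OR home_pts >= 115 → T4

T4, T3, T4, T4, T2, T4, T4, T3, T4, T4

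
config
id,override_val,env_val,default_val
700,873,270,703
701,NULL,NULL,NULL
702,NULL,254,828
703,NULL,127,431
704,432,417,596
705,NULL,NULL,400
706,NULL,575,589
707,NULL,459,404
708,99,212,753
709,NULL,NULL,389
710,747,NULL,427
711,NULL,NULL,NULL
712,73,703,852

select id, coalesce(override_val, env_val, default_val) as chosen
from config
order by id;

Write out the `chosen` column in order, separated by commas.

873, NULL, 254, 127, 432, 400, 575, 459, 99, 389, 747, NULL, 73

id=700: override_val=873 → 873
id=701: override_val=NULL, env_val=NULL, default_val=NULL (all NULL) → NULL
id=702: override_val=NULL, env_val=254 → 254
id=703: override_val=NULL, env_val=127 → 127
id=704: override_val=432 → 432
id=705: override_val=NULL, env_val=NULL, default_val=400 → 400
id=706: override_val=NULL, env_val=575 → 575
id=707: override_val=NULL, env_val=459 → 459
id=708: override_val=99 → 99
id=709: override_val=NULL, env_val=NULL, default_val=389 → 389
id=710: override_val=747 → 747
id=711: override_val=NULL, env_val=NULL, default_val=NULL (all NULL) → NULL
id=712: override_val=73 → 73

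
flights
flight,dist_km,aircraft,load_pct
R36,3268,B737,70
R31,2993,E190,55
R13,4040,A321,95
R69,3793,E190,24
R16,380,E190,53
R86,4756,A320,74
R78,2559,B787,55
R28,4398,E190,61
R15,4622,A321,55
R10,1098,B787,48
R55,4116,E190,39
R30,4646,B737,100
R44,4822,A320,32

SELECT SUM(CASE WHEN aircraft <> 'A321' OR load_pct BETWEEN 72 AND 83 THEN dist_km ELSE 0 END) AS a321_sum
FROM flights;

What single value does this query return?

flight=R36: ✓ → 3268
flight=R31: ✓ → 2993
flight=R13: ✗
flight=R69: ✓ → 3793
flight=R16: ✓ → 380
flight=R86: ✓ → 4756
flight=R78: ✓ → 2559
flight=R28: ✓ → 4398
flight=R15: ✗
flight=R10: ✓ → 1098
flight=R55: ✓ → 4116
flight=R30: ✓ → 4646
flight=R44: ✓ → 4822
a321_sum = 3268 + 2993 + 3793 + 380 + 4756 + 2559 + 4398 + 1098 + 4116 + 4646 + 4822 = 36829

36829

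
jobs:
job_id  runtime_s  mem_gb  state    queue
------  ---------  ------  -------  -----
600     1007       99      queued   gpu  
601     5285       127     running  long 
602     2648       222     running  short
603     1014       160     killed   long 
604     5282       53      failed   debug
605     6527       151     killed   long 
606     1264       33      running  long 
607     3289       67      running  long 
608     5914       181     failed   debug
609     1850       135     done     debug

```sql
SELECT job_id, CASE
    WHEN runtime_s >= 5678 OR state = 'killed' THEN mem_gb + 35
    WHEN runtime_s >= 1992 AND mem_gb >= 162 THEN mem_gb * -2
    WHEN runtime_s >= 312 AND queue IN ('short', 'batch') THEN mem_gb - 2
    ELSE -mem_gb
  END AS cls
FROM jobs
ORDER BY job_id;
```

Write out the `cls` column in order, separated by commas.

job_id=600: ELSE → -99
job_id=601: ELSE → -127
job_id=602: runtime_s >= 1992 AND mem_gb >= 162 → -444
job_id=603: runtime_s >= 5678 OR state = 'killed' → 195
job_id=604: ELSE → -53
job_id=605: runtime_s >= 5678 OR state = 'killed' → 186
job_id=606: ELSE → -33
job_id=607: ELSE → -67
job_id=608: runtime_s >= 5678 OR state = 'killed' → 216
job_id=609: ELSE → -135

-99, -127, -444, 195, -53, 186, -33, -67, 216, -135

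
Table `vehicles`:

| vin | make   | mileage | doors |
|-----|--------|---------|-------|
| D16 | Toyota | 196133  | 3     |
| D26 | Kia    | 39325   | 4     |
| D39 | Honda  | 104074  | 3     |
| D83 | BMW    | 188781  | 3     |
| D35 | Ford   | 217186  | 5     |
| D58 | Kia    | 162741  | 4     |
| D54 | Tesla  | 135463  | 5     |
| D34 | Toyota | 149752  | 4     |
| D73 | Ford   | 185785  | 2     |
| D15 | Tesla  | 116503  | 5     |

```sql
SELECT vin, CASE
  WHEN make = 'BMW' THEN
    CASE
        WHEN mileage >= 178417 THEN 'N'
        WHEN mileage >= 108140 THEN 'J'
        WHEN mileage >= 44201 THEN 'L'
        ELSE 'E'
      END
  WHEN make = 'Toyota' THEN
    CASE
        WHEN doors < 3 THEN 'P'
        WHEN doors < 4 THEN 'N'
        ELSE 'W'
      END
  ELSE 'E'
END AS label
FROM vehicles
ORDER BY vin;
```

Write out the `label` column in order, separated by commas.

E, N, E, W, E, E, E, E, E, N

vin=D15: make='Tesla' → outer ELSE → E
vin=D16: make='Toyota' → inner[doors < 4] → N
vin=D26: make='Kia' → outer ELSE → E
vin=D34: make='Toyota' → inner[ELSE] → W
vin=D35: make='Ford' → outer ELSE → E
vin=D39: make='Honda' → outer ELSE → E
vin=D54: make='Tesla' → outer ELSE → E
vin=D58: make='Kia' → outer ELSE → E
vin=D73: make='Ford' → outer ELSE → E
vin=D83: make='BMW' → inner[mileage >= 178417] → N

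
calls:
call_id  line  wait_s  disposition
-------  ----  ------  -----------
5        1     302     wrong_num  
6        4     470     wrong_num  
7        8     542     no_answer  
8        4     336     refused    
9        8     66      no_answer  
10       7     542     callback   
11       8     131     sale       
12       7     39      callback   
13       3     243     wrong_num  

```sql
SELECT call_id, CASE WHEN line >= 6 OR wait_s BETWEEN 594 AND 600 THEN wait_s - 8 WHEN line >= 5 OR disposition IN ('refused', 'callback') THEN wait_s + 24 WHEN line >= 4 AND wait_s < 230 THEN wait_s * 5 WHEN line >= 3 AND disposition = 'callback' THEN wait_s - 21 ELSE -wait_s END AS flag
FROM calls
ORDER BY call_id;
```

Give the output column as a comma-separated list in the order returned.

-302, -470, 534, 360, 58, 534, 123, 31, -243

call_id=5: ELSE → -302
call_id=6: ELSE → -470
call_id=7: line >= 6 OR wait_s BETWEEN 594 AND 600 → 534
call_id=8: line >= 5 OR disposition IN ('refused', 'callback') → 360
call_id=9: line >= 6 OR wait_s BETWEEN 594 AND 600 → 58
call_id=10: line >= 6 OR wait_s BETWEEN 594 AND 600 → 534
call_id=11: line >= 6 OR wait_s BETWEEN 594 AND 600 → 123
call_id=12: line >= 6 OR wait_s BETWEEN 594 AND 600 → 31
call_id=13: ELSE → -243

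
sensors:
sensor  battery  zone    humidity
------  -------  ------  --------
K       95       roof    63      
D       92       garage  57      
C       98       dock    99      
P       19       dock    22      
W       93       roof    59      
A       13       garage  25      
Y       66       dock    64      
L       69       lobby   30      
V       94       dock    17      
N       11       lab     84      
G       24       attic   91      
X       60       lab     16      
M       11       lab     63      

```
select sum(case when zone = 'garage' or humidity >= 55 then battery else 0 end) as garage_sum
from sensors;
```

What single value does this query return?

503

sensor=K: ✓ → 95
sensor=D: ✓ → 92
sensor=C: ✓ → 98
sensor=P: ✗
sensor=W: ✓ → 93
sensor=A: ✓ → 13
sensor=Y: ✓ → 66
sensor=L: ✗
sensor=V: ✗
sensor=N: ✓ → 11
sensor=G: ✓ → 24
sensor=X: ✗
sensor=M: ✓ → 11
garage_sum = 95 + 92 + 98 + 93 + 13 + 66 + 11 + 24 + 11 = 503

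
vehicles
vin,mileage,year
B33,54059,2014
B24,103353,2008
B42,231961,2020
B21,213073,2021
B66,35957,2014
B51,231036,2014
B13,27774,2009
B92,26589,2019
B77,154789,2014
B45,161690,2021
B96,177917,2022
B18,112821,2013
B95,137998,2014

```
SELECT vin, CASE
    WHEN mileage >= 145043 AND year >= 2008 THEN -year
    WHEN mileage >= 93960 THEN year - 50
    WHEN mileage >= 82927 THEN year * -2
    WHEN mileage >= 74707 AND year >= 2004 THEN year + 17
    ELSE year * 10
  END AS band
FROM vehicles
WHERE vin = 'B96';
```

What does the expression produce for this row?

-2022

vin = B96: mileage=177917, year=2022.
mileage >= 145043 AND year >= 2008 → true → -2022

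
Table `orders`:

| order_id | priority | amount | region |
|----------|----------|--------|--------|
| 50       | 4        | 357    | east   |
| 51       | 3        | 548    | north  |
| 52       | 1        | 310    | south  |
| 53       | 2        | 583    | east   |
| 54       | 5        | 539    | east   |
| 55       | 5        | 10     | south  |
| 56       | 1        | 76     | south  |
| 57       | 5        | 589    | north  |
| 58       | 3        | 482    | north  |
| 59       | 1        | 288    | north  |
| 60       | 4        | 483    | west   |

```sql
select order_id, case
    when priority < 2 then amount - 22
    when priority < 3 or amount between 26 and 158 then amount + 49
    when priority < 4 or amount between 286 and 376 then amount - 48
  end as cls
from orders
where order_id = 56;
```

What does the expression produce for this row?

order_id = 56: priority=1, amount=76, region=south.
priority < 2 → true → 54

54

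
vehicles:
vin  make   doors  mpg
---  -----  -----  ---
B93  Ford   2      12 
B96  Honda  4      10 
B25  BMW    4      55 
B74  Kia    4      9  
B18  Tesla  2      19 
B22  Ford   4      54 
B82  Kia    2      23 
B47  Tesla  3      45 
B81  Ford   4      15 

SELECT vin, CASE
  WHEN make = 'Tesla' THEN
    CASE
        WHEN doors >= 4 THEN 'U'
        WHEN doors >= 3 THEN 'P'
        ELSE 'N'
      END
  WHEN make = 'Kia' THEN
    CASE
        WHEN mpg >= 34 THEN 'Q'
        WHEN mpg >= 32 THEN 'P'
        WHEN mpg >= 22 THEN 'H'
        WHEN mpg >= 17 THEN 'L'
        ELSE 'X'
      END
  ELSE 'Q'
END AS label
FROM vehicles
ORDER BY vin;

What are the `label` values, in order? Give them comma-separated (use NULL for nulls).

N, Q, Q, P, X, Q, H, Q, Q

vin=B18: make='Tesla' → inner[ELSE] → N
vin=B22: make='Ford' → outer ELSE → Q
vin=B25: make='BMW' → outer ELSE → Q
vin=B47: make='Tesla' → inner[doors >= 3] → P
vin=B74: make='Kia' → inner[ELSE] → X
vin=B81: make='Ford' → outer ELSE → Q
vin=B82: make='Kia' → inner[mpg >= 22] → H
vin=B93: make='Ford' → outer ELSE → Q
vin=B96: make='Honda' → outer ELSE → Q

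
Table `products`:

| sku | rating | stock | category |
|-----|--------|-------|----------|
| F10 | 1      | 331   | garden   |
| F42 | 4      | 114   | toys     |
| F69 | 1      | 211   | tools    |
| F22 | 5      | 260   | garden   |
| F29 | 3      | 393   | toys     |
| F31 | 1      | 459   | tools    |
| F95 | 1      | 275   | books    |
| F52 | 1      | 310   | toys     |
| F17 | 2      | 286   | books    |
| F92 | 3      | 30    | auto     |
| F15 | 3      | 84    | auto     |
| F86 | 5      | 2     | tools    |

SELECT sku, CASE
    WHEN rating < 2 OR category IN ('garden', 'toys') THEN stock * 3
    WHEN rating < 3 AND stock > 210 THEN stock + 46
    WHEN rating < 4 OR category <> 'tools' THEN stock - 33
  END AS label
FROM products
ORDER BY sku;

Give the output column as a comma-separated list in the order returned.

993, 51, 332, 780, 1179, 1377, 342, 930, 633, NULL, -3, 825

sku=F10: rating < 2 OR category IN ('garden', 'toys') → 993
sku=F15: rating < 4 OR category <> 'tools' → 51
sku=F17: rating < 3 AND stock > 210 → 332
sku=F22: rating < 2 OR category IN ('garden', 'toys') → 780
sku=F29: rating < 2 OR category IN ('garden', 'toys') → 1179
sku=F31: rating < 2 OR category IN ('garden', 'toys') → 1377
sku=F42: rating < 2 OR category IN ('garden', 'toys') → 342
sku=F52: rating < 2 OR category IN ('garden', 'toys') → 930
sku=F69: rating < 2 OR category IN ('garden', 'toys') → 633
sku=F86: (no match → NULL) → NULL
sku=F92: rating < 4 OR category <> 'tools' → -3
sku=F95: rating < 2 OR category IN ('garden', 'toys') → 825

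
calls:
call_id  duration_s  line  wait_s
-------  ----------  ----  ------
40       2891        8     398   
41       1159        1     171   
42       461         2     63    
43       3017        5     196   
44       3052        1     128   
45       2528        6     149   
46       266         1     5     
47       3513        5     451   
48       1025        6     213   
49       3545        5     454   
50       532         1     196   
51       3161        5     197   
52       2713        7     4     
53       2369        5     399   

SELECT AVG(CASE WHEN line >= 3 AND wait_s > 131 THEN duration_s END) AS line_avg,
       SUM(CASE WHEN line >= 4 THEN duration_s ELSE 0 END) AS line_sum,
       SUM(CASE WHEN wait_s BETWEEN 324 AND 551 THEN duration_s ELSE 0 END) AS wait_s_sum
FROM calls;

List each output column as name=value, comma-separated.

line_avg=2756.125, line_sum=24762, wait_s_sum=12318

[line_avg: line >= 3 AND wait_s > 131]
call_id=40: ✓ → 2891
call_id=41: ✗
call_id=42: ✗
call_id=43: ✓ → 3017
call_id=44: ✗
call_id=45: ✓ → 2528
call_id=46: ✗
call_id=47: ✓ → 3513
call_id=48: ✓ → 1025
call_id=49: ✓ → 3545
call_id=50: ✗
call_id=51: ✓ → 3161
call_id=52: ✗
call_id=53: ✓ → 2369
line_avg = (2891 + 3017 + 2528 + 3513 + 1025 + 3545 + 3161 + 2369) / 8 = 2756.125
—
[line_sum: line >= 4]
call_id=40: ✓ → 2891
call_id=41: ✗
call_id=42: ✗
call_id=43: ✓ → 3017
call_id=44: ✗
call_id=45: ✓ → 2528
call_id=46: ✗
call_id=47: ✓ → 3513
call_id=48: ✓ → 1025
call_id=49: ✓ → 3545
call_id=50: ✗
call_id=51: ✓ → 3161
call_id=52: ✓ → 2713
call_id=53: ✓ → 2369
line_sum = 2891 + 3017 + 2528 + 3513 + 1025 + 3545 + 3161 + 2713 + 2369 = 24762
—
[wait_s_sum: wait_s BETWEEN 324 AND 551]
call_id=40: ✓ → 2891
call_id=41: ✗
call_id=42: ✗
call_id=43: ✗
call_id=44: ✗
call_id=45: ✗
call_id=46: ✗
call_id=47: ✓ → 3513
call_id=48: ✗
call_id=49: ✓ → 3545
call_id=50: ✗
call_id=51: ✗
call_id=52: ✗
call_id=53: ✓ → 2369
wait_s_sum = 2891 + 3513 + 3545 + 2369 = 12318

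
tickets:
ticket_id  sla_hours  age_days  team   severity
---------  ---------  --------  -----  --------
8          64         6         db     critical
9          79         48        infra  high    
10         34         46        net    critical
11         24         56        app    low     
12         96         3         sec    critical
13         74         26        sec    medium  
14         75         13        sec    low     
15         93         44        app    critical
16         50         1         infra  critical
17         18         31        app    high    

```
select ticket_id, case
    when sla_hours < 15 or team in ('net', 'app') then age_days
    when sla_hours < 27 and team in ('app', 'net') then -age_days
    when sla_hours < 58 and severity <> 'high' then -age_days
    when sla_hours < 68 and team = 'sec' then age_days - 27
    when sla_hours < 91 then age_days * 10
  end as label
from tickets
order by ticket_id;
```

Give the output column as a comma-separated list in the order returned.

60, 480, 46, 56, NULL, 260, 130, 44, -1, 31

ticket_id=8: sla_hours < 91 → 60
ticket_id=9: sla_hours < 91 → 480
ticket_id=10: sla_hours < 15 or team in ('net', 'app') → 46
ticket_id=11: sla_hours < 15 or team in ('net', 'app') → 56
ticket_id=12: (no match → NULL) → NULL
ticket_id=13: sla_hours < 91 → 260
ticket_id=14: sla_hours < 91 → 130
ticket_id=15: sla_hours < 15 or team in ('net', 'app') → 44
ticket_id=16: sla_hours < 58 and severity <> 'high' → -1
ticket_id=17: sla_hours < 15 or team in ('net', 'app') → 31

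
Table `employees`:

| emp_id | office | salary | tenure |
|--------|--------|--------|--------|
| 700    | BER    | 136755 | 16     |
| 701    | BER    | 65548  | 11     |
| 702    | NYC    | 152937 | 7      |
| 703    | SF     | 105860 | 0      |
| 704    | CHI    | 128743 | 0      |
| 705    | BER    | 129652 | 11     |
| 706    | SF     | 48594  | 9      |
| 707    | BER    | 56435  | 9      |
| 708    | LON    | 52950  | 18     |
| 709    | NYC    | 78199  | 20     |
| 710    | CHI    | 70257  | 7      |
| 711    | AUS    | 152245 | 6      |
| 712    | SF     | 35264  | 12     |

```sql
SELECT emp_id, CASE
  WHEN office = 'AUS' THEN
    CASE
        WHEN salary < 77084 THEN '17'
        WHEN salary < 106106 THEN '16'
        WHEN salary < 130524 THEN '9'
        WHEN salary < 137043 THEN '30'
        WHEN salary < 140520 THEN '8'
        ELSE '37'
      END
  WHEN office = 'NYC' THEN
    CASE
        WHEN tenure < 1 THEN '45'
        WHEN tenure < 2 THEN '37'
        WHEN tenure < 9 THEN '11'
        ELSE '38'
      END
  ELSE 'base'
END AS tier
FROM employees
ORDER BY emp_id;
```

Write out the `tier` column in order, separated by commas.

emp_id=700: office='BER' → outer ELSE → base
emp_id=701: office='BER' → outer ELSE → base
emp_id=702: office='NYC' → inner[tenure < 9] → 11
emp_id=703: office='SF' → outer ELSE → base
emp_id=704: office='CHI' → outer ELSE → base
emp_id=705: office='BER' → outer ELSE → base
emp_id=706: office='SF' → outer ELSE → base
emp_id=707: office='BER' → outer ELSE → base
emp_id=708: office='LON' → outer ELSE → base
emp_id=709: office='NYC' → inner[ELSE] → 38
emp_id=710: office='CHI' → outer ELSE → base
emp_id=711: office='AUS' → inner[ELSE] → 37
emp_id=712: office='SF' → outer ELSE → base

base, base, 11, base, base, base, base, base, base, 38, base, 37, base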